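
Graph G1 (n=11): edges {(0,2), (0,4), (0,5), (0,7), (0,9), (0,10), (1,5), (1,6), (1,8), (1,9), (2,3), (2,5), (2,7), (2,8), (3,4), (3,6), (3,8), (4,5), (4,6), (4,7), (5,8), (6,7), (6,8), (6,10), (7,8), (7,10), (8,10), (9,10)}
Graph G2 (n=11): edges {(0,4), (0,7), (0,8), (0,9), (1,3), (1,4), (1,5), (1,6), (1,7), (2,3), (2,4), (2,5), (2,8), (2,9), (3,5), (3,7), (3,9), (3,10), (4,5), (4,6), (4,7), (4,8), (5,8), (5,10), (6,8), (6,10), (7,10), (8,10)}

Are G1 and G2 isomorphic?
Yes, isomorphic

The graphs are isomorphic.
One valid mapping φ: V(G1) → V(G2): 0→3, 1→0, 2→1, 3→6, 4→10, 5→7, 6→8, 7→5, 8→4, 9→9, 10→2

Verify φ preserves adjacency — for each edge of G1, its image is an edge of G2:
  (0,2) → (φ(0),φ(2)) = (1,3) ∈ E(G2) ✓
  (0,4) → (φ(0),φ(4)) = (3,10) ∈ E(G2) ✓
  (0,5) → (φ(0),φ(5)) = (3,7) ∈ E(G2) ✓
  (0,7) → (φ(0),φ(7)) = (3,5) ∈ E(G2) ✓
  (0,9) → (φ(0),φ(9)) = (3,9) ∈ E(G2) ✓
  (0,10) → (φ(0),φ(10)) = (2,3) ∈ E(G2) ✓
  (1,5) → (φ(1),φ(5)) = (0,7) ∈ E(G2) ✓
  (1,6) → (φ(1),φ(6)) = (0,8) ∈ E(G2) ✓
  (1,8) → (φ(1),φ(8)) = (0,4) ∈ E(G2) ✓
  (1,9) → (φ(1),φ(9)) = (0,9) ∈ E(G2) ✓
  (2,3) → (φ(2),φ(3)) = (1,6) ∈ E(G2) ✓
  (2,5) → (φ(2),φ(5)) = (1,7) ∈ E(G2) ✓
  (2,7) → (φ(2),φ(7)) = (1,5) ∈ E(G2) ✓
  (2,8) → (φ(2),φ(8)) = (1,4) ∈ E(G2) ✓
  (3,4) → (φ(3),φ(4)) = (6,10) ∈ E(G2) ✓
  (3,6) → (φ(3),φ(6)) = (6,8) ∈ E(G2) ✓
  (3,8) → (φ(3),φ(8)) = (4,6) ∈ E(G2) ✓
  (4,5) → (φ(4),φ(5)) = (7,10) ∈ E(G2) ✓
  (4,6) → (φ(4),φ(6)) = (8,10) ∈ E(G2) ✓
  (4,7) → (φ(4),φ(7)) = (5,10) ∈ E(G2) ✓
  (5,8) → (φ(5),φ(8)) = (4,7) ∈ E(G2) ✓
  (6,7) → (φ(6),φ(7)) = (5,8) ∈ E(G2) ✓
  (6,8) → (φ(6),φ(8)) = (4,8) ∈ E(G2) ✓
  (6,10) → (φ(6),φ(10)) = (2,8) ∈ E(G2) ✓
  (7,8) → (φ(7),φ(8)) = (4,5) ∈ E(G2) ✓
  (7,10) → (φ(7),φ(10)) = (2,5) ∈ E(G2) ✓
  (8,10) → (φ(8),φ(10)) = (2,4) ∈ E(G2) ✓
  (9,10) → (φ(9),φ(10)) = (2,9) ∈ E(G2) ✓
All 28 edges of G1 map to edges of G2, and |E(G1)| = |E(G2)| = 28, so φ is a bijection on edges as well as vertices. Hence G1 ≅ G2.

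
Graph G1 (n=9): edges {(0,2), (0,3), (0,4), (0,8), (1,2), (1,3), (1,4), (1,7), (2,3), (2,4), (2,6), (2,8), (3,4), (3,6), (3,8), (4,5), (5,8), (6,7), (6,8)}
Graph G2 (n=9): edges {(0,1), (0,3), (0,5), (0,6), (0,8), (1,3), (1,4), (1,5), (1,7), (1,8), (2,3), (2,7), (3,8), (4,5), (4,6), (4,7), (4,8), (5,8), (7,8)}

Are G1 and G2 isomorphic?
Yes, isomorphic

The graphs are isomorphic.
One valid mapping φ: V(G1) → V(G2): 0→5, 1→7, 2→1, 3→8, 4→4, 5→6, 6→3, 7→2, 8→0

Verify φ preserves adjacency — for each edge of G1, its image is an edge of G2:
  (0,2) → (φ(0),φ(2)) = (1,5) ∈ E(G2) ✓
  (0,3) → (φ(0),φ(3)) = (5,8) ∈ E(G2) ✓
  (0,4) → (φ(0),φ(4)) = (4,5) ∈ E(G2) ✓
  (0,8) → (φ(0),φ(8)) = (0,5) ∈ E(G2) ✓
  (1,2) → (φ(1),φ(2)) = (1,7) ∈ E(G2) ✓
  (1,3) → (φ(1),φ(3)) = (7,8) ∈ E(G2) ✓
  (1,4) → (φ(1),φ(4)) = (4,7) ∈ E(G2) ✓
  (1,7) → (φ(1),φ(7)) = (2,7) ∈ E(G2) ✓
  (2,3) → (φ(2),φ(3)) = (1,8) ∈ E(G2) ✓
  (2,4) → (φ(2),φ(4)) = (1,4) ∈ E(G2) ✓
  (2,6) → (φ(2),φ(6)) = (1,3) ∈ E(G2) ✓
  (2,8) → (φ(2),φ(8)) = (0,1) ∈ E(G2) ✓
  (3,4) → (φ(3),φ(4)) = (4,8) ∈ E(G2) ✓
  (3,6) → (φ(3),φ(6)) = (3,8) ∈ E(G2) ✓
  (3,8) → (φ(3),φ(8)) = (0,8) ∈ E(G2) ✓
  (4,5) → (φ(4),φ(5)) = (4,6) ∈ E(G2) ✓
  (5,8) → (φ(5),φ(8)) = (0,6) ∈ E(G2) ✓
  (6,7) → (φ(6),φ(7)) = (2,3) ∈ E(G2) ✓
  (6,8) → (φ(6),φ(8)) = (0,3) ∈ E(G2) ✓
All 19 edges of G1 map to edges of G2, and |E(G1)| = |E(G2)| = 19, so φ is a bijection on edges as well as vertices. Hence G1 ≅ G2.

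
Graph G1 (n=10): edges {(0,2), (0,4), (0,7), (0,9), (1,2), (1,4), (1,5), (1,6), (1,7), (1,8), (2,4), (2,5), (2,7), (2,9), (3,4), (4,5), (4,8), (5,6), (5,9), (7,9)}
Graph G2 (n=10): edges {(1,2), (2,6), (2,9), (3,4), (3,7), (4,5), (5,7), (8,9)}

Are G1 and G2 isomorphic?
No, not isomorphic

The graphs are NOT isomorphic.

Connected components of G1: 1 component(s) with vertex sets [[0, 1, 2, 3, 4, 5, 6, 7, 8, 9]], sizes [10].
Connected components of G2: 3 component(s) with vertex sets [[0], [3, 4, 5, 7], [1, 2, 6, 8, 9]], sizes [1, 4, 5].
The number of connected components (and the multiset of component sizes) is an isomorphism invariant — an isomorphism maps each component of G1 bijectively onto a component of G2. Since G1 has 1 component(s) and G2 has 3, they cannot be isomorphic.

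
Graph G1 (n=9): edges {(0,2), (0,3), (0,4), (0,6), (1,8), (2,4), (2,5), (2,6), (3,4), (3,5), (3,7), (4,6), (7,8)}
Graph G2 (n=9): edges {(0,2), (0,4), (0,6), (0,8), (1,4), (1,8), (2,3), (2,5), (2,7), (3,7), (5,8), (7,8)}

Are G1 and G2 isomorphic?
No, not isomorphic

The graphs are NOT isomorphic.

Counting triangles (3-cliques): G1 has 5, G2 has 1.
Triangle count is an isomorphism invariant, so differing triangle counts rule out isomorphism.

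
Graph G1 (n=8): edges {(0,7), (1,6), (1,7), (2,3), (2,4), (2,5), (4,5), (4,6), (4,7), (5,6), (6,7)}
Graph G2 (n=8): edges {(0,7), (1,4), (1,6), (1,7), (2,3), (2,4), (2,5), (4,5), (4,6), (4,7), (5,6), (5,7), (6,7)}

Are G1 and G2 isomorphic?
No, not isomorphic

The graphs are NOT isomorphic.

Counting edges: G1 has 11 edge(s); G2 has 13 edge(s).
Edge count is an isomorphism invariant (a bijection on vertices induces a bijection on edges), so differing edge counts rule out isomorphism.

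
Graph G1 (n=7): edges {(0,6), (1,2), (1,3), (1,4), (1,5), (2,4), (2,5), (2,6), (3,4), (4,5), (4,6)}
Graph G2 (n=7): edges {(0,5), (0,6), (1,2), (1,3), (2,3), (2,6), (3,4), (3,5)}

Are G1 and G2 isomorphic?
No, not isomorphic

The graphs are NOT isomorphic.

Degrees in G1: deg(0)=1, deg(1)=4, deg(2)=4, deg(3)=2, deg(4)=5, deg(5)=3, deg(6)=3.
Sorted degree sequence of G1: [5, 4, 4, 3, 3, 2, 1].
Degrees in G2: deg(0)=2, deg(1)=2, deg(2)=3, deg(3)=4, deg(4)=1, deg(5)=2, deg(6)=2.
Sorted degree sequence of G2: [4, 3, 2, 2, 2, 2, 1].
The (sorted) degree sequence is an isomorphism invariant, so since G1 and G2 have different degree sequences they cannot be isomorphic.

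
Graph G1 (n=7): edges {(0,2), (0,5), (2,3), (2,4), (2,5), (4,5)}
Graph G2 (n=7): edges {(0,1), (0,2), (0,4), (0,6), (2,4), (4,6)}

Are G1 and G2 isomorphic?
Yes, isomorphic

The graphs are isomorphic.
One valid mapping φ: V(G1) → V(G2): 0→6, 1→3, 2→0, 3→1, 4→2, 5→4, 6→5

Verify φ preserves adjacency — for each edge of G1, its image is an edge of G2:
  (0,2) → (φ(0),φ(2)) = (0,6) ∈ E(G2) ✓
  (0,5) → (φ(0),φ(5)) = (4,6) ∈ E(G2) ✓
  (2,3) → (φ(2),φ(3)) = (0,1) ∈ E(G2) ✓
  (2,4) → (φ(2),φ(4)) = (0,2) ∈ E(G2) ✓
  (2,5) → (φ(2),φ(5)) = (0,4) ∈ E(G2) ✓
  (4,5) → (φ(4),φ(5)) = (2,4) ∈ E(G2) ✓
All 6 edges of G1 map to edges of G2, and |E(G1)| = |E(G2)| = 6, so φ is a bijection on edges as well as vertices. Hence G1 ≅ G2.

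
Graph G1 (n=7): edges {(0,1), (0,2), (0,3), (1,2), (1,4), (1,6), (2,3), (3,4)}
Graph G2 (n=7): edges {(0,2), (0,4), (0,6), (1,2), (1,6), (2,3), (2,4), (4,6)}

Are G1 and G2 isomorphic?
Yes, isomorphic

The graphs are isomorphic.
One valid mapping φ: V(G1) → V(G2): 0→4, 1→2, 2→0, 3→6, 4→1, 5→5, 6→3

Verify φ preserves adjacency — for each edge of G1, its image is an edge of G2:
  (0,1) → (φ(0),φ(1)) = (2,4) ∈ E(G2) ✓
  (0,2) → (φ(0),φ(2)) = (0,4) ∈ E(G2) ✓
  (0,3) → (φ(0),φ(3)) = (4,6) ∈ E(G2) ✓
  (1,2) → (φ(1),φ(2)) = (0,2) ∈ E(G2) ✓
  (1,4) → (φ(1),φ(4)) = (1,2) ∈ E(G2) ✓
  (1,6) → (φ(1),φ(6)) = (2,3) ∈ E(G2) ✓
  (2,3) → (φ(2),φ(3)) = (0,6) ∈ E(G2) ✓
  (3,4) → (φ(3),φ(4)) = (1,6) ∈ E(G2) ✓
All 8 edges of G1 map to edges of G2, and |E(G1)| = |E(G2)| = 8, so φ is a bijection on edges as well as vertices. Hence G1 ≅ G2.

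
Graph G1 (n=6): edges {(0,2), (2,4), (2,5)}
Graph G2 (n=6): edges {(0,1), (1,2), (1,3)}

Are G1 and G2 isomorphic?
Yes, isomorphic

The graphs are isomorphic.
One valid mapping φ: V(G1) → V(G2): 0→0, 1→4, 2→1, 3→5, 4→2, 5→3

Verify φ preserves adjacency — for each edge of G1, its image is an edge of G2:
  (0,2) → (φ(0),φ(2)) = (0,1) ∈ E(G2) ✓
  (2,4) → (φ(2),φ(4)) = (1,2) ∈ E(G2) ✓
  (2,5) → (φ(2),φ(5)) = (1,3) ∈ E(G2) ✓
All 3 edges of G1 map to edges of G2, and |E(G1)| = |E(G2)| = 3, so φ is a bijection on edges as well as vertices. Hence G1 ≅ G2.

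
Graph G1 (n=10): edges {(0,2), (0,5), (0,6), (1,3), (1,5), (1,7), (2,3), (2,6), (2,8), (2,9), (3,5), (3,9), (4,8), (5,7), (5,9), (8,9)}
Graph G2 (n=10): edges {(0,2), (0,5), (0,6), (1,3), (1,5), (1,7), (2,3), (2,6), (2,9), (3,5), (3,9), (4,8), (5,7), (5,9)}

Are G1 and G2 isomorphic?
No, not isomorphic

The graphs are NOT isomorphic.

Counting edges: G1 has 16 edge(s); G2 has 14 edge(s).
Edge count is an isomorphism invariant (a bijection on vertices induces a bijection on edges), so differing edge counts rule out isomorphism.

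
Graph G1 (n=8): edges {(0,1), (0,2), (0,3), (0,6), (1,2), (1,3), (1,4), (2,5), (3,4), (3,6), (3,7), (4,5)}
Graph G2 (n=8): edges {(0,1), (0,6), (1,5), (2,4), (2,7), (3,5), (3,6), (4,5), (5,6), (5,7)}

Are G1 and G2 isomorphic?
No, not isomorphic

The graphs are NOT isomorphic.

Degrees in G1: deg(0)=4, deg(1)=4, deg(2)=3, deg(3)=5, deg(4)=3, deg(5)=2, deg(6)=2, deg(7)=1.
Sorted degree sequence of G1: [5, 4, 4, 3, 3, 2, 2, 1].
Degrees in G2: deg(0)=2, deg(1)=2, deg(2)=2, deg(3)=2, deg(4)=2, deg(5)=5, deg(6)=3, deg(7)=2.
Sorted degree sequence of G2: [5, 3, 2, 2, 2, 2, 2, 2].
The (sorted) degree sequence is an isomorphism invariant, so since G1 and G2 have different degree sequences they cannot be isomorphic.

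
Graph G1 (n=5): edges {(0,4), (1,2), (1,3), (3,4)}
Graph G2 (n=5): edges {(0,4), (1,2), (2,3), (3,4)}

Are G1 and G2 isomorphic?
Yes, isomorphic

The graphs are isomorphic.
One valid mapping φ: V(G1) → V(G2): 0→1, 1→4, 2→0, 3→3, 4→2

Verify φ preserves adjacency — for each edge of G1, its image is an edge of G2:
  (0,4) → (φ(0),φ(4)) = (1,2) ∈ E(G2) ✓
  (1,2) → (φ(1),φ(2)) = (0,4) ∈ E(G2) ✓
  (1,3) → (φ(1),φ(3)) = (3,4) ∈ E(G2) ✓
  (3,4) → (φ(3),φ(4)) = (2,3) ∈ E(G2) ✓
All 4 edges of G1 map to edges of G2, and |E(G1)| = |E(G2)| = 4, so φ is a bijection on edges as well as vertices. Hence G1 ≅ G2.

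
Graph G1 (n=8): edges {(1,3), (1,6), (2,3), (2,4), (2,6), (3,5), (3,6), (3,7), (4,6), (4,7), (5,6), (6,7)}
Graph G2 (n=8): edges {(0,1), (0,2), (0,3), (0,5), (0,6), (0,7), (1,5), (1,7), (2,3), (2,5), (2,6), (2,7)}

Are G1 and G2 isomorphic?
Yes, isomorphic

The graphs are isomorphic.
One valid mapping φ: V(G1) → V(G2): 0→4, 1→3, 2→5, 3→2, 4→1, 5→6, 6→0, 7→7

Verify φ preserves adjacency — for each edge of G1, its image is an edge of G2:
  (1,3) → (φ(1),φ(3)) = (2,3) ∈ E(G2) ✓
  (1,6) → (φ(1),φ(6)) = (0,3) ∈ E(G2) ✓
  (2,3) → (φ(2),φ(3)) = (2,5) ∈ E(G2) ✓
  (2,4) → (φ(2),φ(4)) = (1,5) ∈ E(G2) ✓
  (2,6) → (φ(2),φ(6)) = (0,5) ∈ E(G2) ✓
  (3,5) → (φ(3),φ(5)) = (2,6) ∈ E(G2) ✓
  (3,6) → (φ(3),φ(6)) = (0,2) ∈ E(G2) ✓
  (3,7) → (φ(3),φ(7)) = (2,7) ∈ E(G2) ✓
  (4,6) → (φ(4),φ(6)) = (0,1) ∈ E(G2) ✓
  (4,7) → (φ(4),φ(7)) = (1,7) ∈ E(G2) ✓
  (5,6) → (φ(5),φ(6)) = (0,6) ∈ E(G2) ✓
  (6,7) → (φ(6),φ(7)) = (0,7) ∈ E(G2) ✓
All 12 edges of G1 map to edges of G2, and |E(G1)| = |E(G2)| = 12, so φ is a bijection on edges as well as vertices. Hence G1 ≅ G2.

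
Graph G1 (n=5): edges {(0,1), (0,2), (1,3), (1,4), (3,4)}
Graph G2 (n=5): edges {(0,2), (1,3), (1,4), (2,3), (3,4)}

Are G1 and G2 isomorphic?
Yes, isomorphic

The graphs are isomorphic.
One valid mapping φ: V(G1) → V(G2): 0→2, 1→3, 2→0, 3→1, 4→4

Verify φ preserves adjacency — for each edge of G1, its image is an edge of G2:
  (0,1) → (φ(0),φ(1)) = (2,3) ∈ E(G2) ✓
  (0,2) → (φ(0),φ(2)) = (0,2) ∈ E(G2) ✓
  (1,3) → (φ(1),φ(3)) = (1,3) ∈ E(G2) ✓
  (1,4) → (φ(1),φ(4)) = (3,4) ∈ E(G2) ✓
  (3,4) → (φ(3),φ(4)) = (1,4) ∈ E(G2) ✓
All 5 edges of G1 map to edges of G2, and |E(G1)| = |E(G2)| = 5, so φ is a bijection on edges as well as vertices. Hence G1 ≅ G2.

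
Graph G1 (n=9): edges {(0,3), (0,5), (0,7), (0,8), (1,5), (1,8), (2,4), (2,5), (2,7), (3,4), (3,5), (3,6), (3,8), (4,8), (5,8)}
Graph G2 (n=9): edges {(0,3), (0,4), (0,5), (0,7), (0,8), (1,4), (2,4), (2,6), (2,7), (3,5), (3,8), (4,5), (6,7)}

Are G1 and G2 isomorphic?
No, not isomorphic

The graphs are NOT isomorphic.

Counting triangles (3-cliques): G1 has 6, G2 has 4.
Triangle count is an isomorphism invariant, so differing triangle counts rule out isomorphism.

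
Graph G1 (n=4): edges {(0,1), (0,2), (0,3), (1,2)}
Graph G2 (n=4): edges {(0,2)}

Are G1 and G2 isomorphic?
No, not isomorphic

The graphs are NOT isomorphic.

Degrees in G1: deg(0)=3, deg(1)=2, deg(2)=2, deg(3)=1.
Sorted degree sequence of G1: [3, 2, 2, 1].
Degrees in G2: deg(0)=1, deg(1)=0, deg(2)=1, deg(3)=0.
Sorted degree sequence of G2: [1, 1, 0, 0].
The (sorted) degree sequence is an isomorphism invariant, so since G1 and G2 have different degree sequences they cannot be isomorphic.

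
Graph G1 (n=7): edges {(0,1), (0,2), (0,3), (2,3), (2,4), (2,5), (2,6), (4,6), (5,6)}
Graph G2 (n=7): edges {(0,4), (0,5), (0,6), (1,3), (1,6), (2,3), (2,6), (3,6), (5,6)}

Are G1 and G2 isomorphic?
Yes, isomorphic

The graphs are isomorphic.
One valid mapping φ: V(G1) → V(G2): 0→0, 1→4, 2→6, 3→5, 4→1, 5→2, 6→3

Verify φ preserves adjacency — for each edge of G1, its image is an edge of G2:
  (0,1) → (φ(0),φ(1)) = (0,4) ∈ E(G2) ✓
  (0,2) → (φ(0),φ(2)) = (0,6) ∈ E(G2) ✓
  (0,3) → (φ(0),φ(3)) = (0,5) ∈ E(G2) ✓
  (2,3) → (φ(2),φ(3)) = (5,6) ∈ E(G2) ✓
  (2,4) → (φ(2),φ(4)) = (1,6) ∈ E(G2) ✓
  (2,5) → (φ(2),φ(5)) = (2,6) ∈ E(G2) ✓
  (2,6) → (φ(2),φ(6)) = (3,6) ∈ E(G2) ✓
  (4,6) → (φ(4),φ(6)) = (1,3) ∈ E(G2) ✓
  (5,6) → (φ(5),φ(6)) = (2,3) ∈ E(G2) ✓
All 9 edges of G1 map to edges of G2, and |E(G1)| = |E(G2)| = 9, so φ is a bijection on edges as well as vertices. Hence G1 ≅ G2.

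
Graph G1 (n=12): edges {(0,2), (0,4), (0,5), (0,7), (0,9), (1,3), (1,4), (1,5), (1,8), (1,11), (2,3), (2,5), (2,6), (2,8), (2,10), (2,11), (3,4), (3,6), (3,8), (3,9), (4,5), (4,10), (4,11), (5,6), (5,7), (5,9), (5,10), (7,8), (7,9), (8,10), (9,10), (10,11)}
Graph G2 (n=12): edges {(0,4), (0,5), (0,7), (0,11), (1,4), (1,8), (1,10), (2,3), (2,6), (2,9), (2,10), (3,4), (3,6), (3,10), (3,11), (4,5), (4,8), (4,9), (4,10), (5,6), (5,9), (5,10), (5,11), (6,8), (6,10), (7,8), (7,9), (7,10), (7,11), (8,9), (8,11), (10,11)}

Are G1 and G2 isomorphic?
Yes, isomorphic

The graphs are isomorphic.
One valid mapping φ: V(G1) → V(G2): 0→3, 1→7, 2→4, 3→8, 4→11, 5→10, 6→1, 7→2, 8→9, 9→6, 10→5, 11→0

Verify φ preserves adjacency — for each edge of G1, its image is an edge of G2:
  (0,2) → (φ(0),φ(2)) = (3,4) ∈ E(G2) ✓
  (0,4) → (φ(0),φ(4)) = (3,11) ∈ E(G2) ✓
  (0,5) → (φ(0),φ(5)) = (3,10) ∈ E(G2) ✓
  (0,7) → (φ(0),φ(7)) = (2,3) ∈ E(G2) ✓
  (0,9) → (φ(0),φ(9)) = (3,6) ∈ E(G2) ✓
  (1,3) → (φ(1),φ(3)) = (7,8) ∈ E(G2) ✓
  (1,4) → (φ(1),φ(4)) = (7,11) ∈ E(G2) ✓
  (1,5) → (φ(1),φ(5)) = (7,10) ∈ E(G2) ✓
  (1,8) → (φ(1),φ(8)) = (7,9) ∈ E(G2) ✓
  (1,11) → (φ(1),φ(11)) = (0,7) ∈ E(G2) ✓
  (2,3) → (φ(2),φ(3)) = (4,8) ∈ E(G2) ✓
  (2,5) → (φ(2),φ(5)) = (4,10) ∈ E(G2) ✓
  (2,6) → (φ(2),φ(6)) = (1,4) ∈ E(G2) ✓
  (2,8) → (φ(2),φ(8)) = (4,9) ∈ E(G2) ✓
  (2,10) → (φ(2),φ(10)) = (4,5) ∈ E(G2) ✓
  (2,11) → (φ(2),φ(11)) = (0,4) ∈ E(G2) ✓
  (3,4) → (φ(3),φ(4)) = (8,11) ∈ E(G2) ✓
  (3,6) → (φ(3),φ(6)) = (1,8) ∈ E(G2) ✓
  (3,8) → (φ(3),φ(8)) = (8,9) ∈ E(G2) ✓
  (3,9) → (φ(3),φ(9)) = (6,8) ∈ E(G2) ✓
  (4,5) → (φ(4),φ(5)) = (10,11) ∈ E(G2) ✓
  (4,10) → (φ(4),φ(10)) = (5,11) ∈ E(G2) ✓
  (4,11) → (φ(4),φ(11)) = (0,11) ∈ E(G2) ✓
  (5,6) → (φ(5),φ(6)) = (1,10) ∈ E(G2) ✓
  (5,7) → (φ(5),φ(7)) = (2,10) ∈ E(G2) ✓
  (5,9) → (φ(5),φ(9)) = (6,10) ∈ E(G2) ✓
  (5,10) → (φ(5),φ(10)) = (5,10) ∈ E(G2) ✓
  (7,8) → (φ(7),φ(8)) = (2,9) ∈ E(G2) ✓
  (7,9) → (φ(7),φ(9)) = (2,6) ∈ E(G2) ✓
  (8,10) → (φ(8),φ(10)) = (5,9) ∈ E(G2) ✓
  (9,10) → (φ(9),φ(10)) = (5,6) ∈ E(G2) ✓
  (10,11) → (φ(10),φ(11)) = (0,5) ∈ E(G2) ✓
All 32 edges of G1 map to edges of G2, and |E(G1)| = |E(G2)| = 32, so φ is a bijection on edges as well as vertices. Hence G1 ≅ G2.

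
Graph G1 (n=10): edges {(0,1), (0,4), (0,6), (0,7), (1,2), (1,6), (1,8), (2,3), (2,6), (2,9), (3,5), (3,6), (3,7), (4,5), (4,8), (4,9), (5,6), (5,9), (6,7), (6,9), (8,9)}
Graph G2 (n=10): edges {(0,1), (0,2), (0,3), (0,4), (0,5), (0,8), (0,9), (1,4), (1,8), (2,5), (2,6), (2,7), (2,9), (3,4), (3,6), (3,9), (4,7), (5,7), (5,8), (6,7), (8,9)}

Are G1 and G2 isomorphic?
Yes, isomorphic

The graphs are isomorphic.
One valid mapping φ: V(G1) → V(G2): 0→4, 1→3, 2→9, 3→8, 4→7, 5→5, 6→0, 7→1, 8→6, 9→2

Verify φ preserves adjacency — for each edge of G1, its image is an edge of G2:
  (0,1) → (φ(0),φ(1)) = (3,4) ∈ E(G2) ✓
  (0,4) → (φ(0),φ(4)) = (4,7) ∈ E(G2) ✓
  (0,6) → (φ(0),φ(6)) = (0,4) ∈ E(G2) ✓
  (0,7) → (φ(0),φ(7)) = (1,4) ∈ E(G2) ✓
  (1,2) → (φ(1),φ(2)) = (3,9) ∈ E(G2) ✓
  (1,6) → (φ(1),φ(6)) = (0,3) ∈ E(G2) ✓
  (1,8) → (φ(1),φ(8)) = (3,6) ∈ E(G2) ✓
  (2,3) → (φ(2),φ(3)) = (8,9) ∈ E(G2) ✓
  (2,6) → (φ(2),φ(6)) = (0,9) ∈ E(G2) ✓
  (2,9) → (φ(2),φ(9)) = (2,9) ∈ E(G2) ✓
  (3,5) → (φ(3),φ(5)) = (5,8) ∈ E(G2) ✓
  (3,6) → (φ(3),φ(6)) = (0,8) ∈ E(G2) ✓
  (3,7) → (φ(3),φ(7)) = (1,8) ∈ E(G2) ✓
  (4,5) → (φ(4),φ(5)) = (5,7) ∈ E(G2) ✓
  (4,8) → (φ(4),φ(8)) = (6,7) ∈ E(G2) ✓
  (4,9) → (φ(4),φ(9)) = (2,7) ∈ E(G2) ✓
  (5,6) → (φ(5),φ(6)) = (0,5) ∈ E(G2) ✓
  (5,9) → (φ(5),φ(9)) = (2,5) ∈ E(G2) ✓
  (6,7) → (φ(6),φ(7)) = (0,1) ∈ E(G2) ✓
  (6,9) → (φ(6),φ(9)) = (0,2) ∈ E(G2) ✓
  (8,9) → (φ(8),φ(9)) = (2,6) ∈ E(G2) ✓
All 21 edges of G1 map to edges of G2, and |E(G1)| = |E(G2)| = 21, so φ is a bijection on edges as well as vertices. Hence G1 ≅ G2.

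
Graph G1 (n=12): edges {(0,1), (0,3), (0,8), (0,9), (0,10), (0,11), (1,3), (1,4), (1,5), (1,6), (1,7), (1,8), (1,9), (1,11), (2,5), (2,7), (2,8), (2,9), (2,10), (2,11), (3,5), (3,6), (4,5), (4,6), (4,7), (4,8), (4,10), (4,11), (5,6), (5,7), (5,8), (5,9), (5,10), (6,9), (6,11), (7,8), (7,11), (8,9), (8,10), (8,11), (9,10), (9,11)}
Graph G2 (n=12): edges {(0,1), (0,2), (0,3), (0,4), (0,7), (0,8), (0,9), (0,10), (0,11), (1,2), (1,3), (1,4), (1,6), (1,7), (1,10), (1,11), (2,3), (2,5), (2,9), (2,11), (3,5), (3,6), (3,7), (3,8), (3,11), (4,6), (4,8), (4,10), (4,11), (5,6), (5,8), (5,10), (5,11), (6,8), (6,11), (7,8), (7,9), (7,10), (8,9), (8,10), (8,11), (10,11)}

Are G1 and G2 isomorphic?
Yes, isomorphic

The graphs are isomorphic.
One valid mapping φ: V(G1) → V(G2): 0→2, 1→0, 2→6, 3→9, 4→10, 5→8, 6→7, 7→4, 8→11, 9→3, 10→5, 11→1

Verify φ preserves adjacency — for each edge of G1, its image is an edge of G2:
  (0,1) → (φ(0),φ(1)) = (0,2) ∈ E(G2) ✓
  (0,3) → (φ(0),φ(3)) = (2,9) ∈ E(G2) ✓
  (0,8) → (φ(0),φ(8)) = (2,11) ∈ E(G2) ✓
  (0,9) → (φ(0),φ(9)) = (2,3) ∈ E(G2) ✓
  (0,10) → (φ(0),φ(10)) = (2,5) ∈ E(G2) ✓
  (0,11) → (φ(0),φ(11)) = (1,2) ∈ E(G2) ✓
  (1,3) → (φ(1),φ(3)) = (0,9) ∈ E(G2) ✓
  (1,4) → (φ(1),φ(4)) = (0,10) ∈ E(G2) ✓
  (1,5) → (φ(1),φ(5)) = (0,8) ∈ E(G2) ✓
  (1,6) → (φ(1),φ(6)) = (0,7) ∈ E(G2) ✓
  (1,7) → (φ(1),φ(7)) = (0,4) ∈ E(G2) ✓
  (1,8) → (φ(1),φ(8)) = (0,11) ∈ E(G2) ✓
  (1,9) → (φ(1),φ(9)) = (0,3) ∈ E(G2) ✓
  (1,11) → (φ(1),φ(11)) = (0,1) ∈ E(G2) ✓
  (2,5) → (φ(2),φ(5)) = (6,8) ∈ E(G2) ✓
  (2,7) → (φ(2),φ(7)) = (4,6) ∈ E(G2) ✓
  (2,8) → (φ(2),φ(8)) = (6,11) ∈ E(G2) ✓
  (2,9) → (φ(2),φ(9)) = (3,6) ∈ E(G2) ✓
  (2,10) → (φ(2),φ(10)) = (5,6) ∈ E(G2) ✓
  (2,11) → (φ(2),φ(11)) = (1,6) ∈ E(G2) ✓
  (3,5) → (φ(3),φ(5)) = (8,9) ∈ E(G2) ✓
  (3,6) → (φ(3),φ(6)) = (7,9) ∈ E(G2) ✓
  (4,5) → (φ(4),φ(5)) = (8,10) ∈ E(G2) ✓
  (4,6) → (φ(4),φ(6)) = (7,10) ∈ E(G2) ✓
  (4,7) → (φ(4),φ(7)) = (4,10) ∈ E(G2) ✓
  (4,8) → (φ(4),φ(8)) = (10,11) ∈ E(G2) ✓
  (4,10) → (φ(4),φ(10)) = (5,10) ∈ E(G2) ✓
  (4,11) → (φ(4),φ(11)) = (1,10) ∈ E(G2) ✓
  (5,6) → (φ(5),φ(6)) = (7,8) ∈ E(G2) ✓
  (5,7) → (φ(5),φ(7)) = (4,8) ∈ E(G2) ✓
  (5,8) → (φ(5),φ(8)) = (8,11) ∈ E(G2) ✓
  (5,9) → (φ(5),φ(9)) = (3,8) ∈ E(G2) ✓
  (5,10) → (φ(5),φ(10)) = (5,8) ∈ E(G2) ✓
  (6,9) → (φ(6),φ(9)) = (3,7) ∈ E(G2) ✓
  (6,11) → (φ(6),φ(11)) = (1,7) ∈ E(G2) ✓
  (7,8) → (φ(7),φ(8)) = (4,11) ∈ E(G2) ✓
  (7,11) → (φ(7),φ(11)) = (1,4) ∈ E(G2) ✓
  (8,9) → (φ(8),φ(9)) = (3,11) ∈ E(G2) ✓
  (8,10) → (φ(8),φ(10)) = (5,11) ∈ E(G2) ✓
  (8,11) → (φ(8),φ(11)) = (1,11) ∈ E(G2) ✓
  (9,10) → (φ(9),φ(10)) = (3,5) ∈ E(G2) ✓
  (9,11) → (φ(9),φ(11)) = (1,3) ∈ E(G2) ✓
All 42 edges of G1 map to edges of G2, and |E(G1)| = |E(G2)| = 42, so φ is a bijection on edges as well as vertices. Hence G1 ≅ G2.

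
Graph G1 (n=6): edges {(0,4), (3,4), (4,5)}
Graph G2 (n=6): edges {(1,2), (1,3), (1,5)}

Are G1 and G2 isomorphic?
Yes, isomorphic

The graphs are isomorphic.
One valid mapping φ: V(G1) → V(G2): 0→5, 1→4, 2→0, 3→3, 4→1, 5→2

Verify φ preserves adjacency — for each edge of G1, its image is an edge of G2:
  (0,4) → (φ(0),φ(4)) = (1,5) ∈ E(G2) ✓
  (3,4) → (φ(3),φ(4)) = (1,3) ∈ E(G2) ✓
  (4,5) → (φ(4),φ(5)) = (1,2) ∈ E(G2) ✓
All 3 edges of G1 map to edges of G2, and |E(G1)| = |E(G2)| = 3, so φ is a bijection on edges as well as vertices. Hence G1 ≅ G2.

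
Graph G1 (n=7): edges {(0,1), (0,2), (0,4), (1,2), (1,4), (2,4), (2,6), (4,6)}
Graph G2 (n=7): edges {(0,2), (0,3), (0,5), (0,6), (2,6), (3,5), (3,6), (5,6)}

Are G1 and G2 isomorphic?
Yes, isomorphic

The graphs are isomorphic.
One valid mapping φ: V(G1) → V(G2): 0→3, 1→5, 2→6, 3→4, 4→0, 5→1, 6→2

Verify φ preserves adjacency — for each edge of G1, its image is an edge of G2:
  (0,1) → (φ(0),φ(1)) = (3,5) ∈ E(G2) ✓
  (0,2) → (φ(0),φ(2)) = (3,6) ∈ E(G2) ✓
  (0,4) → (φ(0),φ(4)) = (0,3) ∈ E(G2) ✓
  (1,2) → (φ(1),φ(2)) = (5,6) ∈ E(G2) ✓
  (1,4) → (φ(1),φ(4)) = (0,5) ∈ E(G2) ✓
  (2,4) → (φ(2),φ(4)) = (0,6) ∈ E(G2) ✓
  (2,6) → (φ(2),φ(6)) = (2,6) ∈ E(G2) ✓
  (4,6) → (φ(4),φ(6)) = (0,2) ∈ E(G2) ✓
All 8 edges of G1 map to edges of G2, and |E(G1)| = |E(G2)| = 8, so φ is a bijection on edges as well as vertices. Hence G1 ≅ G2.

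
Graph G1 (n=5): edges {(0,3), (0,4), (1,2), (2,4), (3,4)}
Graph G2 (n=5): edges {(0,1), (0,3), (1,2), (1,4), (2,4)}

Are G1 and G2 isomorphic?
Yes, isomorphic

The graphs are isomorphic.
One valid mapping φ: V(G1) → V(G2): 0→4, 1→3, 2→0, 3→2, 4→1

Verify φ preserves adjacency — for each edge of G1, its image is an edge of G2:
  (0,3) → (φ(0),φ(3)) = (2,4) ∈ E(G2) ✓
  (0,4) → (φ(0),φ(4)) = (1,4) ∈ E(G2) ✓
  (1,2) → (φ(1),φ(2)) = (0,3) ∈ E(G2) ✓
  (2,4) → (φ(2),φ(4)) = (0,1) ∈ E(G2) ✓
  (3,4) → (φ(3),φ(4)) = (1,2) ∈ E(G2) ✓
All 5 edges of G1 map to edges of G2, and |E(G1)| = |E(G2)| = 5, so φ is a bijection on edges as well as vertices. Hence G1 ≅ G2.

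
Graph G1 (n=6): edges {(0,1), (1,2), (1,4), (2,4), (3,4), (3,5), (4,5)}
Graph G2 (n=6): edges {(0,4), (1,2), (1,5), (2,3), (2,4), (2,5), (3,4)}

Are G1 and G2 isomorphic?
Yes, isomorphic

The graphs are isomorphic.
One valid mapping φ: V(G1) → V(G2): 0→0, 1→4, 2→3, 3→5, 4→2, 5→1

Verify φ preserves adjacency — for each edge of G1, its image is an edge of G2:
  (0,1) → (φ(0),φ(1)) = (0,4) ∈ E(G2) ✓
  (1,2) → (φ(1),φ(2)) = (3,4) ∈ E(G2) ✓
  (1,4) → (φ(1),φ(4)) = (2,4) ∈ E(G2) ✓
  (2,4) → (φ(2),φ(4)) = (2,3) ∈ E(G2) ✓
  (3,4) → (φ(3),φ(4)) = (2,5) ∈ E(G2) ✓
  (3,5) → (φ(3),φ(5)) = (1,5) ∈ E(G2) ✓
  (4,5) → (φ(4),φ(5)) = (1,2) ∈ E(G2) ✓
All 7 edges of G1 map to edges of G2, and |E(G1)| = |E(G2)| = 7, so φ is a bijection on edges as well as vertices. Hence G1 ≅ G2.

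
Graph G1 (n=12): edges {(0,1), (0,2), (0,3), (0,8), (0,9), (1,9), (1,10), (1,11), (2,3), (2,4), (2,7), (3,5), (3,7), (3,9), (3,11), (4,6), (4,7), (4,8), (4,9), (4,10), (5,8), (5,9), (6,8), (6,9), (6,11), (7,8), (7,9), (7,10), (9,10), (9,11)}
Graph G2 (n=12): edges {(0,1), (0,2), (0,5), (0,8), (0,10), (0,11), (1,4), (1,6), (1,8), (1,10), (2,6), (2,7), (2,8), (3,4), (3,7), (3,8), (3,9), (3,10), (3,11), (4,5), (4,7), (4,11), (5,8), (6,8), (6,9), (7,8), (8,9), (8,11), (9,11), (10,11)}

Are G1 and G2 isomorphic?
Yes, isomorphic

The graphs are isomorphic.
One valid mapping φ: V(G1) → V(G2): 0→1, 1→6, 2→10, 3→0, 4→3, 5→5, 6→7, 7→11, 8→4, 9→8, 10→9, 11→2

Verify φ preserves adjacency — for each edge of G1, its image is an edge of G2:
  (0,1) → (φ(0),φ(1)) = (1,6) ∈ E(G2) ✓
  (0,2) → (φ(0),φ(2)) = (1,10) ∈ E(G2) ✓
  (0,3) → (φ(0),φ(3)) = (0,1) ∈ E(G2) ✓
  (0,8) → (φ(0),φ(8)) = (1,4) ∈ E(G2) ✓
  (0,9) → (φ(0),φ(9)) = (1,8) ∈ E(G2) ✓
  (1,9) → (φ(1),φ(9)) = (6,8) ∈ E(G2) ✓
  (1,10) → (φ(1),φ(10)) = (6,9) ∈ E(G2) ✓
  (1,11) → (φ(1),φ(11)) = (2,6) ∈ E(G2) ✓
  (2,3) → (φ(2),φ(3)) = (0,10) ∈ E(G2) ✓
  (2,4) → (φ(2),φ(4)) = (3,10) ∈ E(G2) ✓
  (2,7) → (φ(2),φ(7)) = (10,11) ∈ E(G2) ✓
  (3,5) → (φ(3),φ(5)) = (0,5) ∈ E(G2) ✓
  (3,7) → (φ(3),φ(7)) = (0,11) ∈ E(G2) ✓
  (3,9) → (φ(3),φ(9)) = (0,8) ∈ E(G2) ✓
  (3,11) → (φ(3),φ(11)) = (0,2) ∈ E(G2) ✓
  (4,6) → (φ(4),φ(6)) = (3,7) ∈ E(G2) ✓
  (4,7) → (φ(4),φ(7)) = (3,11) ∈ E(G2) ✓
  (4,8) → (φ(4),φ(8)) = (3,4) ∈ E(G2) ✓
  (4,9) → (φ(4),φ(9)) = (3,8) ∈ E(G2) ✓
  (4,10) → (φ(4),φ(10)) = (3,9) ∈ E(G2) ✓
  (5,8) → (φ(5),φ(8)) = (4,5) ∈ E(G2) ✓
  (5,9) → (φ(5),φ(9)) = (5,8) ∈ E(G2) ✓
  (6,8) → (φ(6),φ(8)) = (4,7) ∈ E(G2) ✓
  (6,9) → (φ(6),φ(9)) = (7,8) ∈ E(G2) ✓
  (6,11) → (φ(6),φ(11)) = (2,7) ∈ E(G2) ✓
  (7,8) → (φ(7),φ(8)) = (4,11) ∈ E(G2) ✓
  (7,9) → (φ(7),φ(9)) = (8,11) ∈ E(G2) ✓
  (7,10) → (φ(7),φ(10)) = (9,11) ∈ E(G2) ✓
  (9,10) → (φ(9),φ(10)) = (8,9) ∈ E(G2) ✓
  (9,11) → (φ(9),φ(11)) = (2,8) ∈ E(G2) ✓
All 30 edges of G1 map to edges of G2, and |E(G1)| = |E(G2)| = 30, so φ is a bijection on edges as well as vertices. Hence G1 ≅ G2.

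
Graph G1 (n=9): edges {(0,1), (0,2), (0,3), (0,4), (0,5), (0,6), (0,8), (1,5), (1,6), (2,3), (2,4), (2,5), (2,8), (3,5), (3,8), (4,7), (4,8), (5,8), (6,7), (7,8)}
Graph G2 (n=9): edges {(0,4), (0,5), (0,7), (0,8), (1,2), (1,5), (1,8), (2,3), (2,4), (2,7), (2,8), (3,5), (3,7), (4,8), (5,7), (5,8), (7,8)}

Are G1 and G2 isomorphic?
No, not isomorphic

The graphs are NOT isomorphic.

Degrees in G1: deg(0)=7, deg(1)=3, deg(2)=5, deg(3)=4, deg(4)=4, deg(5)=5, deg(6)=3, deg(7)=3, deg(8)=6.
Sorted degree sequence of G1: [7, 6, 5, 5, 4, 4, 3, 3, 3].
Degrees in G2: deg(0)=4, deg(1)=3, deg(2)=5, deg(3)=3, deg(4)=3, deg(5)=5, deg(6)=0, deg(7)=5, deg(8)=6.
Sorted degree sequence of G2: [6, 5, 5, 5, 4, 3, 3, 3, 0].
The (sorted) degree sequence is an isomorphism invariant, so since G1 and G2 have different degree sequences they cannot be isomorphic.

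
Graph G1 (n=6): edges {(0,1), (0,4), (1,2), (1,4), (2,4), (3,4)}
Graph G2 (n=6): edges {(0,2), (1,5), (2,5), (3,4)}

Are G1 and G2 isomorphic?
No, not isomorphic

The graphs are NOT isomorphic.

Counting triangles (3-cliques): G1 has 2, G2 has 0.
Triangle count is an isomorphism invariant, so differing triangle counts rule out isomorphism.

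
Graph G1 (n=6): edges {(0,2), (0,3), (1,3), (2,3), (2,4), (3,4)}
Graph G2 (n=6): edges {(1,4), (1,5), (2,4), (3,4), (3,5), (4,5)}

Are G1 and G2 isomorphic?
Yes, isomorphic

The graphs are isomorphic.
One valid mapping φ: V(G1) → V(G2): 0→3, 1→2, 2→5, 3→4, 4→1, 5→0

Verify φ preserves adjacency — for each edge of G1, its image is an edge of G2:
  (0,2) → (φ(0),φ(2)) = (3,5) ∈ E(G2) ✓
  (0,3) → (φ(0),φ(3)) = (3,4) ∈ E(G2) ✓
  (1,3) → (φ(1),φ(3)) = (2,4) ∈ E(G2) ✓
  (2,3) → (φ(2),φ(3)) = (4,5) ∈ E(G2) ✓
  (2,4) → (φ(2),φ(4)) = (1,5) ∈ E(G2) ✓
  (3,4) → (φ(3),φ(4)) = (1,4) ∈ E(G2) ✓
All 6 edges of G1 map to edges of G2, and |E(G1)| = |E(G2)| = 6, so φ is a bijection on edges as well as vertices. Hence G1 ≅ G2.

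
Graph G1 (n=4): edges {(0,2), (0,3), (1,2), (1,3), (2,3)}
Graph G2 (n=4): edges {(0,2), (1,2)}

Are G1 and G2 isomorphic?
No, not isomorphic

The graphs are NOT isomorphic.

Connected components of G1: 1 component(s) with vertex sets [[0, 1, 2, 3]], sizes [4].
Connected components of G2: 2 component(s) with vertex sets [[3], [0, 1, 2]], sizes [1, 3].
The number of connected components (and the multiset of component sizes) is an isomorphism invariant — an isomorphism maps each component of G1 bijectively onto a component of G2. Since G1 has 1 component(s) and G2 has 2, they cannot be isomorphic.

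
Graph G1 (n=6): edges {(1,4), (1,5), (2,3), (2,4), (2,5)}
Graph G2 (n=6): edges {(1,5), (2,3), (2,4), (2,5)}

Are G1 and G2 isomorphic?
No, not isomorphic

The graphs are NOT isomorphic.

Counting edges: G1 has 5 edge(s); G2 has 4 edge(s).
Edge count is an isomorphism invariant (a bijection on vertices induces a bijection on edges), so differing edge counts rule out isomorphism.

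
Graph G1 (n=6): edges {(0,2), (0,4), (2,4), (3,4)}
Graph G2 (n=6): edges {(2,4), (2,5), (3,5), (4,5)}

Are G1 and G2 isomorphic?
Yes, isomorphic

The graphs are isomorphic.
One valid mapping φ: V(G1) → V(G2): 0→4, 1→0, 2→2, 3→3, 4→5, 5→1

Verify φ preserves adjacency — for each edge of G1, its image is an edge of G2:
  (0,2) → (φ(0),φ(2)) = (2,4) ∈ E(G2) ✓
  (0,4) → (φ(0),φ(4)) = (4,5) ∈ E(G2) ✓
  (2,4) → (φ(2),φ(4)) = (2,5) ∈ E(G2) ✓
  (3,4) → (φ(3),φ(4)) = (3,5) ∈ E(G2) ✓
All 4 edges of G1 map to edges of G2, and |E(G1)| = |E(G2)| = 4, so φ is a bijection on edges as well as vertices. Hence G1 ≅ G2.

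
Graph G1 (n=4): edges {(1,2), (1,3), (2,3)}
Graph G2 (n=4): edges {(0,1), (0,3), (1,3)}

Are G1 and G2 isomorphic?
Yes, isomorphic

The graphs are isomorphic.
One valid mapping φ: V(G1) → V(G2): 0→2, 1→3, 2→0, 3→1

Verify φ preserves adjacency — for each edge of G1, its image is an edge of G2:
  (1,2) → (φ(1),φ(2)) = (0,3) ∈ E(G2) ✓
  (1,3) → (φ(1),φ(3)) = (1,3) ∈ E(G2) ✓
  (2,3) → (φ(2),φ(3)) = (0,1) ∈ E(G2) ✓
All 3 edges of G1 map to edges of G2, and |E(G1)| = |E(G2)| = 3, so φ is a bijection on edges as well as vertices. Hence G1 ≅ G2.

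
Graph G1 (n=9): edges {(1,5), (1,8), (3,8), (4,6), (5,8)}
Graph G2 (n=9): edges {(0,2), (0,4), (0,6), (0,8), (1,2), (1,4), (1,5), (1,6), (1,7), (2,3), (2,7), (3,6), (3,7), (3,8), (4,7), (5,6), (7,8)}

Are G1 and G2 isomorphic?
No, not isomorphic

The graphs are NOT isomorphic.

Counting triangles (3-cliques): G1 has 1, G2 has 5.
Triangle count is an isomorphism invariant, so differing triangle counts rule out isomorphism.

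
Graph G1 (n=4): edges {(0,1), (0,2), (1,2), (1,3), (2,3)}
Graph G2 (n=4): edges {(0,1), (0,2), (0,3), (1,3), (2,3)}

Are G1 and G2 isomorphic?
Yes, isomorphic

The graphs are isomorphic.
One valid mapping φ: V(G1) → V(G2): 0→1, 1→3, 2→0, 3→2

Verify φ preserves adjacency — for each edge of G1, its image is an edge of G2:
  (0,1) → (φ(0),φ(1)) = (1,3) ∈ E(G2) ✓
  (0,2) → (φ(0),φ(2)) = (0,1) ∈ E(G2) ✓
  (1,2) → (φ(1),φ(2)) = (0,3) ∈ E(G2) ✓
  (1,3) → (φ(1),φ(3)) = (2,3) ∈ E(G2) ✓
  (2,3) → (φ(2),φ(3)) = (0,2) ∈ E(G2) ✓
All 5 edges of G1 map to edges of G2, and |E(G1)| = |E(G2)| = 5, so φ is a bijection on edges as well as vertices. Hence G1 ≅ G2.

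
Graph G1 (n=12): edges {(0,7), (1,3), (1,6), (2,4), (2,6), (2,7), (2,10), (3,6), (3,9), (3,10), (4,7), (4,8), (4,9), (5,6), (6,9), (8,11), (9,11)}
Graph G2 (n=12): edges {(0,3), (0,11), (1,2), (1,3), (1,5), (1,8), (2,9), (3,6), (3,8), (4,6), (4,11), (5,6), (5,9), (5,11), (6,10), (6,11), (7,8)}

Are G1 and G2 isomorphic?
Yes, isomorphic

The graphs are isomorphic.
One valid mapping φ: V(G1) → V(G2): 0→7, 1→4, 2→3, 3→11, 4→1, 5→10, 6→6, 7→8, 8→2, 9→5, 10→0, 11→9

Verify φ preserves adjacency — for each edge of G1, its image is an edge of G2:
  (0,7) → (φ(0),φ(7)) = (7,8) ∈ E(G2) ✓
  (1,3) → (φ(1),φ(3)) = (4,11) ∈ E(G2) ✓
  (1,6) → (φ(1),φ(6)) = (4,6) ∈ E(G2) ✓
  (2,4) → (φ(2),φ(4)) = (1,3) ∈ E(G2) ✓
  (2,6) → (φ(2),φ(6)) = (3,6) ∈ E(G2) ✓
  (2,7) → (φ(2),φ(7)) = (3,8) ∈ E(G2) ✓
  (2,10) → (φ(2),φ(10)) = (0,3) ∈ E(G2) ✓
  (3,6) → (φ(3),φ(6)) = (6,11) ∈ E(G2) ✓
  (3,9) → (φ(3),φ(9)) = (5,11) ∈ E(G2) ✓
  (3,10) → (φ(3),φ(10)) = (0,11) ∈ E(G2) ✓
  (4,7) → (φ(4),φ(7)) = (1,8) ∈ E(G2) ✓
  (4,8) → (φ(4),φ(8)) = (1,2) ∈ E(G2) ✓
  (4,9) → (φ(4),φ(9)) = (1,5) ∈ E(G2) ✓
  (5,6) → (φ(5),φ(6)) = (6,10) ∈ E(G2) ✓
  (6,9) → (φ(6),φ(9)) = (5,6) ∈ E(G2) ✓
  (8,11) → (φ(8),φ(11)) = (2,9) ∈ E(G2) ✓
  (9,11) → (φ(9),φ(11)) = (5,9) ∈ E(G2) ✓
All 17 edges of G1 map to edges of G2, and |E(G1)| = |E(G2)| = 17, so φ is a bijection on edges as well as vertices. Hence G1 ≅ G2.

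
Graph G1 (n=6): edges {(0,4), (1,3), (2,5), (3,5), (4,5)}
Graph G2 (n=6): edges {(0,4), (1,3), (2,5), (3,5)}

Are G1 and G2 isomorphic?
No, not isomorphic

The graphs are NOT isomorphic.

Counting edges: G1 has 5 edge(s); G2 has 4 edge(s).
Edge count is an isomorphism invariant (a bijection on vertices induces a bijection on edges), so differing edge counts rule out isomorphism.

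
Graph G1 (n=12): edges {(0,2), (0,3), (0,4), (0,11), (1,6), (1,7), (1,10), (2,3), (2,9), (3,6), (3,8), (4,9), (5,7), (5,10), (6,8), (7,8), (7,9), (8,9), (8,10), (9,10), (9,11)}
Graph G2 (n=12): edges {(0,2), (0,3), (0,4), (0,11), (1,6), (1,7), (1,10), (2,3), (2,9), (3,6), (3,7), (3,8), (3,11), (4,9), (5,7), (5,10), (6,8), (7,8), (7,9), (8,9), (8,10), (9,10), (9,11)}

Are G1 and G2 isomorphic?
No, not isomorphic

The graphs are NOT isomorphic.

Counting edges: G1 has 21 edge(s); G2 has 23 edge(s).
Edge count is an isomorphism invariant (a bijection on vertices induces a bijection on edges), so differing edge counts rule out isomorphism.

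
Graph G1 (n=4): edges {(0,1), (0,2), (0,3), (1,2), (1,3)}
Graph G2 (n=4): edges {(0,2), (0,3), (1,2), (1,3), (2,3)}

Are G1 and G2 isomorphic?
Yes, isomorphic

The graphs are isomorphic.
One valid mapping φ: V(G1) → V(G2): 0→2, 1→3, 2→0, 3→1

Verify φ preserves adjacency — for each edge of G1, its image is an edge of G2:
  (0,1) → (φ(0),φ(1)) = (2,3) ∈ E(G2) ✓
  (0,2) → (φ(0),φ(2)) = (0,2) ∈ E(G2) ✓
  (0,3) → (φ(0),φ(3)) = (1,2) ∈ E(G2) ✓
  (1,2) → (φ(1),φ(2)) = (0,3) ∈ E(G2) ✓
  (1,3) → (φ(1),φ(3)) = (1,3) ∈ E(G2) ✓
All 5 edges of G1 map to edges of G2, and |E(G1)| = |E(G2)| = 5, so φ is a bijection on edges as well as vertices. Hence G1 ≅ G2.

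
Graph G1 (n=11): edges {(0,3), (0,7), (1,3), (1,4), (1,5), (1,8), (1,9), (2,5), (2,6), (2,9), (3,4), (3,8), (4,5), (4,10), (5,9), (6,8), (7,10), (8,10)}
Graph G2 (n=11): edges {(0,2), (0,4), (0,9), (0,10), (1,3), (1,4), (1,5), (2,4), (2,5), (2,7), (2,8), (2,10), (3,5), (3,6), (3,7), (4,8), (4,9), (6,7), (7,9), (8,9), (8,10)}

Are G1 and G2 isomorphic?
No, not isomorphic

The graphs are NOT isomorphic.

Degrees in G1: deg(0)=2, deg(1)=5, deg(2)=3, deg(3)=4, deg(4)=4, deg(5)=4, deg(6)=2, deg(7)=2, deg(8)=4, deg(9)=3, deg(10)=3.
Sorted degree sequence of G1: [5, 4, 4, 4, 4, 3, 3, 3, 2, 2, 2].
Degrees in G2: deg(0)=4, deg(1)=3, deg(2)=6, deg(3)=4, deg(4)=5, deg(5)=3, deg(6)=2, deg(7)=4, deg(8)=4, deg(9)=4, deg(10)=3.
Sorted degree sequence of G2: [6, 5, 4, 4, 4, 4, 4, 3, 3, 3, 2].
The (sorted) degree sequence is an isomorphism invariant, so since G1 and G2 have different degree sequences they cannot be isomorphic.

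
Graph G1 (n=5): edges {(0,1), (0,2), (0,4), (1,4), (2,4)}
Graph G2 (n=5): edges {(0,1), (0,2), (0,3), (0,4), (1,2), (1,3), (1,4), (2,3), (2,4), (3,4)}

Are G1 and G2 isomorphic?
No, not isomorphic

The graphs are NOT isomorphic.

Connected components of G1: 2 component(s) with vertex sets [[3], [0, 1, 2, 4]], sizes [1, 4].
Connected components of G2: 1 component(s) with vertex sets [[0, 1, 2, 3, 4]], sizes [5].
The number of connected components (and the multiset of component sizes) is an isomorphism invariant — an isomorphism maps each component of G1 bijectively onto a component of G2. Since G1 has 2 component(s) and G2 has 1, they cannot be isomorphic.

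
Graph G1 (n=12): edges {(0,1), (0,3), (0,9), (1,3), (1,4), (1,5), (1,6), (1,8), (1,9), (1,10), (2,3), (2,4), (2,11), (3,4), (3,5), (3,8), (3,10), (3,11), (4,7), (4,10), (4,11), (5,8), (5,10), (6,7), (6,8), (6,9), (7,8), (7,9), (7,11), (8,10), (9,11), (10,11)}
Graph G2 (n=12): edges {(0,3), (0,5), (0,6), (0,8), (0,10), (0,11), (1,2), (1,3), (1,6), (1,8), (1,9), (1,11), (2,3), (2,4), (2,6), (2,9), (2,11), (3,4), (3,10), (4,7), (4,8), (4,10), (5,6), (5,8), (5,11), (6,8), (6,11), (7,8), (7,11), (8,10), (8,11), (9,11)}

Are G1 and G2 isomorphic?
Yes, isomorphic

The graphs are isomorphic.
One valid mapping φ: V(G1) → V(G2): 0→7, 1→8, 2→9, 3→11, 4→1, 5→5, 6→10, 7→3, 8→0, 9→4, 10→6, 11→2

Verify φ preserves adjacency — for each edge of G1, its image is an edge of G2:
  (0,1) → (φ(0),φ(1)) = (7,8) ∈ E(G2) ✓
  (0,3) → (φ(0),φ(3)) = (7,11) ∈ E(G2) ✓
  (0,9) → (φ(0),φ(9)) = (4,7) ∈ E(G2) ✓
  (1,3) → (φ(1),φ(3)) = (8,11) ∈ E(G2) ✓
  (1,4) → (φ(1),φ(4)) = (1,8) ∈ E(G2) ✓
  (1,5) → (φ(1),φ(5)) = (5,8) ∈ E(G2) ✓
  (1,6) → (φ(1),φ(6)) = (8,10) ∈ E(G2) ✓
  (1,8) → (φ(1),φ(8)) = (0,8) ∈ E(G2) ✓
  (1,9) → (φ(1),φ(9)) = (4,8) ∈ E(G2) ✓
  (1,10) → (φ(1),φ(10)) = (6,8) ∈ E(G2) ✓
  (2,3) → (φ(2),φ(3)) = (9,11) ∈ E(G2) ✓
  (2,4) → (φ(2),φ(4)) = (1,9) ∈ E(G2) ✓
  (2,11) → (φ(2),φ(11)) = (2,9) ∈ E(G2) ✓
  (3,4) → (φ(3),φ(4)) = (1,11) ∈ E(G2) ✓
  (3,5) → (φ(3),φ(5)) = (5,11) ∈ E(G2) ✓
  (3,8) → (φ(3),φ(8)) = (0,11) ∈ E(G2) ✓
  (3,10) → (φ(3),φ(10)) = (6,11) ∈ E(G2) ✓
  (3,11) → (φ(3),φ(11)) = (2,11) ∈ E(G2) ✓
  (4,7) → (φ(4),φ(7)) = (1,3) ∈ E(G2) ✓
  (4,10) → (φ(4),φ(10)) = (1,6) ∈ E(G2) ✓
  (4,11) → (φ(4),φ(11)) = (1,2) ∈ E(G2) ✓
  (5,8) → (φ(5),φ(8)) = (0,5) ∈ E(G2) ✓
  (5,10) → (φ(5),φ(10)) = (5,6) ∈ E(G2) ✓
  (6,7) → (φ(6),φ(7)) = (3,10) ∈ E(G2) ✓
  (6,8) → (φ(6),φ(8)) = (0,10) ∈ E(G2) ✓
  (6,9) → (φ(6),φ(9)) = (4,10) ∈ E(G2) ✓
  (7,8) → (φ(7),φ(8)) = (0,3) ∈ E(G2) ✓
  (7,9) → (φ(7),φ(9)) = (3,4) ∈ E(G2) ✓
  (7,11) → (φ(7),φ(11)) = (2,3) ∈ E(G2) ✓
  (8,10) → (φ(8),φ(10)) = (0,6) ∈ E(G2) ✓
  (9,11) → (φ(9),φ(11)) = (2,4) ∈ E(G2) ✓
  (10,11) → (φ(10),φ(11)) = (2,6) ∈ E(G2) ✓
All 32 edges of G1 map to edges of G2, and |E(G1)| = |E(G2)| = 32, so φ is a bijection on edges as well as vertices. Hence G1 ≅ G2.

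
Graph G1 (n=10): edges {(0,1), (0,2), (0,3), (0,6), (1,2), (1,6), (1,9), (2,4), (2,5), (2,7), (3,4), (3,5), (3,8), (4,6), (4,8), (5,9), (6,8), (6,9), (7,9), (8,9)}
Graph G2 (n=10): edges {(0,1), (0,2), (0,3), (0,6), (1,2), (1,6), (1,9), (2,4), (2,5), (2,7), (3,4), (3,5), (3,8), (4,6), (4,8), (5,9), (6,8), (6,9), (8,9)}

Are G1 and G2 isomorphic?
No, not isomorphic

The graphs are NOT isomorphic.

Counting edges: G1 has 20 edge(s); G2 has 19 edge(s).
Edge count is an isomorphism invariant (a bijection on vertices induces a bijection on edges), so differing edge counts rule out isomorphism.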